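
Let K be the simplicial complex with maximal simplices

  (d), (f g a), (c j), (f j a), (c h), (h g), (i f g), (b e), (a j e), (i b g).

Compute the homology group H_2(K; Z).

Order the vertices as a < b < c < d < e < f < g < h < i < j. Listing each simplex with vertices in this order, K has dimension 2 with simplices:

  0-simplices (10): a, b, c, d, e, f, g, h, i, j
  1-simplices (15): ae, af, ag, aj, be, bg, bi, ch, cj, ej, fg, fi, fj, gh, gi
  2-simplices (5): aej, afg, afj, bgi, fgi

giving chain groups C_0 ≅ Z^10, C_1 ≅ Z^15, C_2 ≅ Z^5.

Boundary ∂_1: C_1 → C_0 sends each edge [p,q] (with p < q) to q − p. For instance
  ∂gh = h − g.
As a 10×15 matrix over Z this has rank 8, with invariant factors (1,1,1,1,1,1,1,1).

Boundary ∂_2: C_2 → C_1 sends each 2-simplex [p,q,r] to [q,r] − [p,r] + [p,q]. For instance
  ∂afg = fg − ag + af,
  ∂fgi = gi − fi + fg.
The 15×5 boundary matrix has rank 5 and Smith normal form diag(1,1,1,1,1).

Reading off H_k = ker ∂_k / im ∂_{k+1}:

  H_2: rank ker ∂_2 − rank ∂_3 = (5 − 5) − 0 = 0, and there is no ∂_3, so H_2 ≅ 0.

H_2 = 0.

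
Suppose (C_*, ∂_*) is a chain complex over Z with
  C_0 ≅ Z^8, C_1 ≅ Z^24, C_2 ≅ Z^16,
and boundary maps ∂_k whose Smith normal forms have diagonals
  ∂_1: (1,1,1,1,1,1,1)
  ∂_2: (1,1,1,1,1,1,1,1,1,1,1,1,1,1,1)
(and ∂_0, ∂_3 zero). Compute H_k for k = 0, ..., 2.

H_0: b_0 = 8 − 0 − 7 = 1; torsion from ∂_1 factors > 1: none. So H_0 ≅ Z.
H_1: b_1 = 24 − 7 − 15 = 2; torsion from ∂_2 factors > 1: none. So H_1 ≅ Z^2.
H_2: b_2 = 16 − 15 − 0 = 1; torsion from ∂_3 factors > 1: none. So H_2 ≅ Z.

H_0 ≅ Z,  H_1 ≅ Z^2,  H_2 ≅ Z.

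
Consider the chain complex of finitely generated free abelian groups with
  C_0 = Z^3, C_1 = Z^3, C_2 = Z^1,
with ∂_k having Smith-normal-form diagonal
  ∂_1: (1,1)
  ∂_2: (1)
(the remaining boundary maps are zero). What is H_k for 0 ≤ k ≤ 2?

H_0 = Z,  H_1 = 0,  H_2 = 0.

H_0: b_0 = 3 − 0 − 2 = 1; torsion from ∂_1 factors > 1: none. So H_0 = Z.
H_1: b_1 = 3 − 2 − 1 = 0; torsion from ∂_2 factors > 1: none. So H_1 = 0.
H_2: b_2 = 1 − 1 − 0 = 0; torsion from ∂_3 factors > 1: none. So H_2 = 0.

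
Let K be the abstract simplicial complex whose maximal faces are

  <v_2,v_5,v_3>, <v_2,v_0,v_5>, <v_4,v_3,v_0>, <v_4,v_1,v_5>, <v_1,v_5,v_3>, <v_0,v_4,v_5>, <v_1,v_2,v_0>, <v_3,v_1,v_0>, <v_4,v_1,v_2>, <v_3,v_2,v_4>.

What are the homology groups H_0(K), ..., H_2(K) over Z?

H_0 ≅ Z,  H_1 ≅ Z_2,  H_2 = 0.

Order the vertices as v_0 < v_1 < v_2 < v_3 < v_4 < v_5. Listing each simplex with vertices in this order, K has dimension 2 with simplices:

  0-simplices (6): [v_0], [v_1], [v_2], [v_3], [v_4], [v_5]
  1-simplices (15): (15 of them)
  2-simplices (10): [v_0,v_1,v_2], [v_0,v_1,v_3], [v_0,v_2,v_5], [v_0,v_3,v_4], [v_0,v_4,v_5], [v_1,v_2,v_4], [v_1,v_3,v_5], [v_1,v_4,v_5], [v_2,v_3,v_4], [v_2,v_3,v_5]

Hence C_0 ≅ Z^6, C_1 ≅ Z^15, C_2 ≅ Z^10.

∂_1: C_1 → C_0 is given by ∂[p,q] = [q] − [p]. For instance
  ∂[v_1,v_3] = [v_3] − [v_1].
The 6×15 boundary matrix has rank 5 and Smith normal form diag(1,1,1,1,1).

Boundary ∂_2: C_2 → C_1 sends each 2-simplex [p,q,r] to [q,r] − [p,r] + [p,q]. For instance
  ∂[v_1,v_2,v_4] = [v_2,v_4] − [v_1,v_4] + [v_1,v_2],
  ∂[v_1,v_3,v_5] = [v_3,v_5] − [v_1,v_5] + [v_1,v_3].
The 15×10 boundary matrix has rank 10 and Smith normal form diag(1,1,1,1,1,1,1,1,1,2).

Computing H_k = (kernel of ∂_k) / (image of ∂_{k+1}):

  H_0: rank C_0 − rank ∂_1 = 6 − 5 = 1, and the invariant factors of ∂_1 are all 1, so H_0 ≅ Z.
  H_1: rank ker ∂_1 − rank ∂_2 = (15 − 5) − 10 = 0, and ∂_2 has invariant factor 2 > 1, so H_1 ≅ Z_2.
  H_2: rank ker ∂_2 − rank ∂_3 = (10 − 10) − 0 = 0, and there is no ∂_3, so H_2 ≅ 0.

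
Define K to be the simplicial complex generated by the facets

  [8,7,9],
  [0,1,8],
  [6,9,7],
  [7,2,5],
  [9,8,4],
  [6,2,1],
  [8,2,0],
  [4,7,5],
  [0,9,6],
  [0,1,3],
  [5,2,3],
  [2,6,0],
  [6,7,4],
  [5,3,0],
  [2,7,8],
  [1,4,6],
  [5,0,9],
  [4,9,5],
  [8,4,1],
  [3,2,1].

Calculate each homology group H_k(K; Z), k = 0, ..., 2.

H_0 ≅ Z,  H_1 ≅ Z ⊕ Z/2Z,  H_2 = 0.

Take the total order 0 < 1 < 2 < 3 < 4 < 5 < 6 < 7 < 8 < 9 on the vertex set. Then K (dimension 2) consists of the simplices:

  0-simplices (10): [0], [1], [2], [3], [4], [5], [6], [7], [8], [9]
  1-simplices (30): (30 of them)
  2-simplices (20): (20 of them)

so the chain groups are C_0 ≅ Z^10, C_1 ≅ Z^30, C_2 ≅ Z^20.

Boundary ∂_1: C_1 → C_0 sends each edge [p,q] (with p < q) to q − p.
This gives a 10×30 integer matrix of rank 9; reducing to Smith normal form yields diagonal entries (1,1,1,1,1,1,1,1,1).

Boundary ∂_2: C_2 → C_1 sends each 2-simplex [p,q,r] to [q,r] − [p,r] + [p,q]. For instance
  ∂[2,5,7] = [5,7] − [2,7] + [2,5],
  ∂[2,3,5] = [3,5] − [2,5] + [2,3].
The resulting 30×20 matrix has rank 20, and its Smith normal form has invariant factors (1,1,1,1,1,1,1,1,1,1,1,1,1,1,1,1,1,1,1,2).

Reading off H_k = ker ∂_k / im ∂_{k+1}:

  H_0: rank C_0 − rank ∂_1 = 10 − 9 = 1, and the invariant factors of ∂_1 are all 1, so H_0 ≅ Z.
  H_1: rank ker ∂_1 − rank ∂_2 = (30 − 9) − 20 = 1, and ∂_2 has invariant factor 2 > 1, so H_1 ≅ Z ⊕ Z/2Z.
  H_2: rank ker ∂_2 − rank ∂_3 = (20 − 20) − 0 = 0, and there is no ∂_3, so H_2 ≅ 0.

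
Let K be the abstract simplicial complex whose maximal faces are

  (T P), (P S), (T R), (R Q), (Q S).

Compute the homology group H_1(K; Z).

H_1 = Z.

Order the vertices as P < Q < R < S < T. Listing each simplex with vertices in this order, K has dimension 1 with simplices:

  0-simplices (5): P, Q, R, S, T
  1-simplices (5): PS, PT, QR, QS, RT

Hence C_0 ≅ Z^5, C_1 ≅ Z^5.

The boundary map ∂_1: C_1 → C_0 sends each edge [p,q] (with p < q) to q − p.
The 5×5 boundary matrix has rank 4 and Smith normal form diag(1,1,1,1).

From H_k ≅ ker(∂_k) / im(∂_{k+1}) we obtain:

  H_1: rank ker ∂_1 − rank ∂_2 = (5 − 4) − 0 = 1, and there is no ∂_2, so H_1 = Z.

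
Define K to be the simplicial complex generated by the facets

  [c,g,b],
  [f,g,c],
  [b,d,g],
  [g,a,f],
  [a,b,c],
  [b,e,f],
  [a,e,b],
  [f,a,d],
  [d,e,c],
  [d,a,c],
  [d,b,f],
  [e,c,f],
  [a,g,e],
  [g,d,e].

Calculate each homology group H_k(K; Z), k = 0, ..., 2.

Fix the vertex order a < b < c < d < e < f < g and write every simplex with vertices in increasing order. Then dim K = 2 and the simplices of K are:

  0-simplices (7): a, b, c, d, e, f, g
  1-simplices (21): ab, ac, ad, ae, af, ag, bc, bd, be, bf, bg, cd, ce, cf, cg, de, df, dg, ef, eg, fg
  2-simplices (14): abc, abe, acd, adf, aeg, afg, bcg, bdf, bdg, bef, cde, cef, cfg, deg

Hence C_0 ≅ Z^7, C_1 ≅ Z^21, C_2 ≅ Z^14.

∂_1: C_1 → C_0 is given by ∂[p,q] = [q] − [p]. For instance
  ∂cg = g − c.
This gives a 7×21 integer matrix of rank 6; reducing to Smith normal form yields diagonal entries (1,1,1,1,1,1).

The boundary map ∂_2: C_2 → C_1 maps a triangle to the signed sum of its edges. For instance
  ∂bdf = df − bf + bd,
  ∂cde = de − ce + cd.
This gives a 21×14 integer matrix of rank 13; reducing to Smith normal form yields diagonal entries (1,1,1,1,1,1,1,1,1,1,1,1,1).

Now H_k = ker ∂_k / im ∂_{k+1}, so:

  H_0: rank C_0 − rank ∂_1 = 7 − 6 = 1, and the invariant factors of ∂_1 are all 1, so H_0 ≅ Z.
  H_1: rank ker ∂_1 − rank ∂_2 = (21 − 6) − 13 = 2, and the invariant factors of ∂_2 are all 1, so H_1 ≅ Z^2.
  H_2: rank ker ∂_2 − rank ∂_3 = (14 − 13) − 0 = 1, and there is no ∂_3, so H_2 ≅ Z.

As a check, the Euler characteristic is 7 − 21 + 14 = 0, which agrees with 1 − 2 + 1 = 0.

H_0 = Z,  H_1 = Z^2,  H_2 = Z.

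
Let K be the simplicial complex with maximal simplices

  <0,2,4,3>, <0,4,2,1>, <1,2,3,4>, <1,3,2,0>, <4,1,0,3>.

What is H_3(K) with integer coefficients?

H_3 = Z.

Take the total order 0 < 1 < 2 < 3 < 4 on the vertex set. Then K (dimension 3) consists of the simplices:

  0-simplices (5): [0], [1], [2], [3], [4]
  1-simplices (10): [0,1], [0,2], [0,3], [0,4], [1,2], [1,3], [1,4], [2,3], [2,4], [3,4]
  2-simplices (10): [0,1,2], [0,1,3], [0,1,4], [0,2,3], [0,2,4], [0,3,4], [1,2,3], [1,2,4], [1,3,4], [2,3,4]
  3-simplices (5): [0,1,2,3], [0,1,2,4], [0,1,3,4], [0,2,3,4], [1,2,3,4]

giving chain groups C_0 ≅ Z^5, C_1 ≅ Z^10, C_2 ≅ Z^10, C_3 ≅ Z^5.

Boundary ∂_1: C_1 → C_0 maps an edge to its endpoints' difference, ∂[p,q] = q − p. For instance
  ∂[1,2] = [2] − [1].
The 5×10 boundary matrix has rank 4 and Smith normal form diag(1,1,1,1).

Boundary ∂_2: C_2 → C_1 sends each 2-simplex [p,q,r] to [q,r] − [p,r] + [p,q]. For instance
  ∂[1,2,4] = [2,4] − [1,4] + [1,2],
  ∂[2,3,4] = [3,4] − [2,4] + [2,3].
The 10×10 boundary matrix has rank 6 and Smith normal form diag(1,1,1,1,1,1).

Boundary ∂_3: C_3 → C_2 sends each 3-simplex σ to the alternating sum Σ_i (−1)^i (σ with its i-th vertex removed). For instance
  ∂[1,2,3,4] = [2,3,4] − [1,3,4] + [1,2,4] − [1,2,3],
  ∂[0,1,2,4] = [1,2,4] − [0,2,4] + [0,1,4] − [0,1,2].
This gives a 10×5 integer matrix of rank 4; reducing to Smith normal form yields diagonal entries (1,1,1,1).

Now H_k = ker ∂_k / im ∂_{k+1}, so:

  H_3: rank ker ∂_3 − rank ∂_4 = (5 − 4) − 0 = 1, and there is no ∂_4, so H_3 = Z.

(K is a triangulation of the 3-sphere S^3.)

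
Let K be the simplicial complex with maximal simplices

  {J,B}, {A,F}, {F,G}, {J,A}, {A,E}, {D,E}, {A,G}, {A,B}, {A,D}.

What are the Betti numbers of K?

b_0 = 1, b_1 = 3.

Order the vertices as A < B < D < E < F < G < J. Listing each simplex with vertices in this order, K has dimension 1 with simplices:

  0-simplices (7): A, B, D, E, F, G, J
  1-simplices (9): AB, AD, AE, AF, AG, AJ, BJ, DE, FG

so the chain groups are C_0 ≅ Z^7, C_1 ≅ Z^9.

∂_1: C_1 → C_0 maps an edge to its endpoints' difference, ∂[p,q] = q − p. For instance
  ∂AG = G − A.
The resulting 7×9 matrix has rank 6, and its Smith normal form has invariant factors (1,1,1,1,1,1).

Now H_k = ker ∂_k / im ∂_{k+1}, so:

  H_0: rank C_0 − rank ∂_1 = 7 − 6 = 1, and the invariant factors of ∂_1 are all 1, so H_0 ≅ Z.
  H_1: rank ker ∂_1 − rank ∂_2 = (9 − 6) − 0 = 3, and there is no ∂_2, so H_1 ≅ Z^3.

(K is a triangulation of a wedge of 3 circles.)

Hence the Betti numbers are b_0 = 1, b_1 = 3.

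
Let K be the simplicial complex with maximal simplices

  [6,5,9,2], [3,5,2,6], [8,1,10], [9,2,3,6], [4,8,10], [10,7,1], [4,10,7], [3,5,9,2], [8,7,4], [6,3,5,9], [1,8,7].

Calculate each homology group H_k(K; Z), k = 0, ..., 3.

H_0 ≅ Z^2,  H_1 = 0,  H_2 ≅ Z,  H_3 ≅ Z.

Take the total order 1 < 2 < 3 < 4 < 5 < 6 < 7 < 8 < 9 < 10 on the vertex set. Then K (dimension 3) consists of the simplices:

  0-simplices (10): [1], [2], [3], [4], [5], [6], [7], [8], [9], [10]
  1-simplices (19): [1,7], [1,8], [1,10], [2,3], [2,5], [2,6], [2,9], [3,5], [3,6], [3,9], [4,7], [4,8], [4,10], [5,6], [5,9], [6,9], [7,8], [7,10], [8,10]
  2-simplices (16): [1,7,8], [1,7,10], [1,8,10], [2,3,5], [2,3,6], [2,3,9], [2,5,6], [2,5,9], [2,6,9], [3,5,6], [3,5,9], [3,6,9], [4,7,8], [4,7,10], [4,8,10], [5,6,9]
  3-simplices (5): [2,3,5,6], [2,3,5,9], [2,3,6,9], [2,5,6,9], [3,5,6,9]

so the chain groups are C_0 ≅ Z^10, C_1 ≅ Z^19, C_2 ≅ Z^16, C_3 ≅ Z^5.

Boundary ∂_1: C_1 → C_0 is given by ∂[p,q] = [q] − [p].
As a 10×19 matrix over Z this has rank 8, with invariant factors (1,1,1,1,1,1,1,1).

∂_2: C_2 → C_1 maps a triangle to the signed sum of its edges. For instance
  ∂[2,5,6] = [5,6] − [2,6] + [2,5],
  ∂[4,7,8] = [7,8] − [4,8] + [4,7].
As a 19×16 matrix over Z this has rank 11, with invariant factors (1,1,1,1,1,1,1,1,1,1,1).

∂_3: C_3 → C_2 sends each 3-simplex σ to the alternating sum Σ_i (−1)^i (σ with its i-th vertex removed). For instance
  ∂[2,3,5,6] = [3,5,6] − [2,5,6] + [2,3,6] − [2,3,5],
  ∂[3,5,6,9] = [5,6,9] − [3,6,9] + [3,5,9] − [3,5,6].
As a 16×5 matrix over Z this has rank 4, with invariant factors (1,1,1,1).

Computing H_k = (kernel of ∂_k) / (image of ∂_{k+1}):

  H_0: rank C_0 − rank ∂_1 = 10 − 8 = 2, and the invariant factors of ∂_1 are all 1, so H_0 ≅ Z^2.
  H_1: rank ker ∂_1 − rank ∂_2 = (19 − 8) − 11 = 0, and the invariant factors of ∂_2 are all 1, so H_1 ≅ 0.
  H_2: rank ker ∂_2 − rank ∂_3 = (16 − 11) − 4 = 1, and the invariant factors of ∂_3 are all 1, so H_2 ≅ Z.
  H_3: rank ker ∂_3 − rank ∂_4 = (5 − 4) − 0 = 1, and there is no ∂_4, so H_3 ≅ Z.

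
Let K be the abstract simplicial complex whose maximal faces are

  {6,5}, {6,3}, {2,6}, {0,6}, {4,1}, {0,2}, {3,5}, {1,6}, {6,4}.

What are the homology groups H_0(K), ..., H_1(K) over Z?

Take the total order 0 < 1 < 2 < 3 < 4 < 5 < 6 on the vertex set. Then K (dimension 1) consists of the simplices:

  0-simplices (7): [0], [1], [2], [3], [4], [5], [6]
  1-simplices (9): [0,2], [0,6], [1,4], [1,6], [2,6], [3,5], [3,6], [4,6], [5,6]

Hence C_0 ≅ Z^7, C_1 ≅ Z^9.

∂_1: C_1 → C_0 sends each edge [p,q] (with p < q) to q − p.
As a 7×9 matrix over Z this has rank 6, with invariant factors (1,1,1,1,1,1).

From H_k ≅ ker(∂_k) / im(∂_{k+1}) we obtain:

  H_0: rank C_0 − rank ∂_1 = 7 − 6 = 1, and the invariant factors of ∂_1 are all 1, so H_0 = Z.
  H_1: rank ker ∂_1 − rank ∂_2 = (9 − 6) − 0 = 3, and there is no ∂_2, so H_1 = Z^3.

As a check, the Euler characteristic is 7 − 9 = -2, which agrees with 1 − 3 = -2.

H_0 ≅ Z,  H_1 ≅ Z^3.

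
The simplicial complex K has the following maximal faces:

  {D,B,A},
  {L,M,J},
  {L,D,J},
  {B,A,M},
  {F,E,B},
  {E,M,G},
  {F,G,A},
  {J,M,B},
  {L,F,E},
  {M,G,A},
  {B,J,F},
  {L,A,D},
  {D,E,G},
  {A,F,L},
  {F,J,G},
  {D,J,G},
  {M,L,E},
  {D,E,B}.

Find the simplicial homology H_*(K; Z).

H_0 = Z,  H_1 = Z^2,  H_2 = Z.

Take the total order A < B < D < E < F < G < J < L < M on the vertex set. Then K (dimension 2) consists of the simplices:

  0-simplices (9): A, B, D, E, F, G, J, L, M
  1-simplices (27): AB, AD, AF, AG, AL, AM, BD, BE, BF, BJ, BM, DE, DG, DJ, DL, EF, EG, EL, EM, FG, FJ, FL, GJ, GM, JL, JM, LM
  2-simplices (18): ABD, ABM, ADL, AFG, AFL, AGM, BDE, BEF, BFJ, BJM, DEG, DGJ, DJL, EFL, EGM, ELM, FGJ, JLM

so the chain groups are C_0 ≅ Z^9, C_1 ≅ Z^27, C_2 ≅ Z^18.

The boundary map ∂_1: C_1 → C_0 sends each edge [p,q] (with p < q) to q − p. For instance
  ∂BE = E − B.
As a 9×27 matrix over Z this has rank 8, with invariant factors (1,1,1,1,1,1,1,1).

∂_2: C_2 → C_1 acts by ∂[p,q,r] = [q,r] − [p,r] + [p,q]. For instance
  ∂EGM = GM − EM + EG,
  ∂ABD = BD − AD + AB.
This gives a 27×18 integer matrix of rank 17; reducing to Smith normal form yields diagonal entries (1,1,1,1,1,1,1,1,1,1,1,1,1,1,1,1,1).

Now H_k = ker ∂_k / im ∂_{k+1}, so:

  H_0: rank C_0 − rank ∂_1 = 9 − 8 = 1, and the invariant factors of ∂_1 are all 1, so H_0 ≅ Z.
  H_1: rank ker ∂_1 − rank ∂_2 = (27 − 8) − 17 = 2, and the invariant factors of ∂_2 are all 1, so H_1 ≅ Z^2.
  H_2: rank ker ∂_2 − rank ∂_3 = (18 − 17) − 0 = 1, and there is no ∂_3, so H_2 ≅ Z.

As a check, the Euler characteristic is 9 − 27 + 18 = 0, which agrees with 1 − 2 + 1 = 0.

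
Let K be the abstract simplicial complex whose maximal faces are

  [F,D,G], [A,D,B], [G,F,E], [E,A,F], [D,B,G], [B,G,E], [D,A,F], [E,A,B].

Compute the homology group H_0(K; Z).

H_0 ≅ Z.

K has 6 vertices, 12 edges, 8 triangles.
rank ∂_0 = 0, rank ∂_1 = 5 ⇒ b_0 = 6 − 0 − 5 = 1; all invariant factors of ∂_1 are 1 so no torsion. So H_0 = Z.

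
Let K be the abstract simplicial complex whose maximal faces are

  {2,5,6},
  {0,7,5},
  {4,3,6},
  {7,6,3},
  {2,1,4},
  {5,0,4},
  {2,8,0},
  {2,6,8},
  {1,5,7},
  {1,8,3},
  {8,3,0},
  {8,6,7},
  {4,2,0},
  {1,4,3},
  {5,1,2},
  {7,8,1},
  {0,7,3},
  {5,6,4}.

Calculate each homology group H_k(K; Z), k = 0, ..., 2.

H_0 = Z,  H_1 = Z × Z/2,  H_2 = 0.

Take the total order 0 < 1 < 2 < 3 < 4 < 5 < 6 < 7 < 8 on the vertex set. Then K (dimension 2) consists of the simplices:

  0-simplices (9): [0], [1], [2], [3], [4], [5], [6], [7], [8]
  1-simplices (27): (27 of them)
  2-simplices (18): [0,2,4], [0,2,8], [0,3,7], [0,3,8], [0,4,5], [0,5,7], [1,2,4], [1,2,5], [1,3,4], [1,3,8], [1,5,7], [1,7,8], [2,5,6], [2,6,8], [3,4,6], [3,6,7], [4,5,6], [6,7,8]

giving chain groups C_0 ≅ Z^9, C_1 ≅ Z^27, C_2 ≅ Z^18.

Boundary ∂_1: C_1 → C_0 maps an edge to its endpoints' difference, ∂[p,q] = q − p. For instance
  ∂[3,4] = [4] − [3].
The 9×27 boundary matrix has rank 8 and Smith normal form diag(1,1,1,1,1,1,1,1).

Boundary ∂_2: C_2 → C_1 maps a triangle to the signed sum of its edges. For instance
  ∂[0,2,8] = [2,8] − [0,8] + [0,2],
  ∂[1,3,4] = [3,4] − [1,4] + [1,3].
The resulting 27×18 matrix has rank 18, and its Smith normal form has invariant factors (1,1,1,1,1,1,1,1,1,1,1,1,1,1,1,1,1,2).

Computing H_k = (kernel of ∂_k) / (image of ∂_{k+1}):

  H_0: rank C_0 − rank ∂_1 = 9 − 8 = 1, and the invariant factors of ∂_1 are all 1, so H_0 = Z.
  H_1: rank ker ∂_1 − rank ∂_2 = (27 − 8) − 18 = 1, and ∂_2 has invariant factor 2 > 1, so H_1 = Z × Z/2.
  H_2: rank ker ∂_2 − rank ∂_3 = (18 − 18) − 0 = 0, and there is no ∂_3, so H_2 = 0.

As a check, the Euler characteristic is 9 − 27 + 18 = 0, which agrees with 1 − 1 + 0 = 0.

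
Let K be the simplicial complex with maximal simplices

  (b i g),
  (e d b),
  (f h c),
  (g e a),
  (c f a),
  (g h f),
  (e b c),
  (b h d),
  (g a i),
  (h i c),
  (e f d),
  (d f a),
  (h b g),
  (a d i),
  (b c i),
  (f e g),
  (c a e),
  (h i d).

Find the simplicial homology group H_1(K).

H_1 = Z ⊕ Z_2.

Take the total order a < b < c < d < e < f < g < h < i on the vertex set. Then K (dimension 2) consists of the simplices:

  0-simplices (9): a, b, c, d, e, f, g, h, i
  1-simplices (27): ac, ad, ae, af, ag, ai, bc, bd, be, bg, bh, bi, ce, cf, ch, ci, de, df, dh, di, ef, eg, fg, fh, gh, gi, hi
  2-simplices (18): ace, acf, adf, adi, aeg, agi, bce, bci, bde, bdh, bgh, bgi, cfh, chi, def, dhi, efg, fgh

giving chain groups C_0 ≅ Z^9, C_1 ≅ Z^27, C_2 ≅ Z^18.

Boundary ∂_1: C_1 → C_0 maps an edge to its endpoints' difference, ∂[p,q] = q − p. For instance
  ∂eg = g − e.
The 9×27 boundary matrix has rank 8 and Smith normal form diag(1,1,1,1,1,1,1,1).

The boundary map ∂_2: C_2 → C_1 maps a triangle to the signed sum of its edges. For instance
  ∂dhi = hi − di + dh,
  ∂bde = de − be + bd.
The resulting 27×18 matrix has rank 18, and its Smith normal form has invariant factors (1,1,1,1,1,1,1,1,1,1,1,1,1,1,1,1,1,2).

From H_k ≅ ker(∂_k) / im(∂_{k+1}) we obtain:

  H_1: rank ker ∂_1 − rank ∂_2 = (27 − 8) − 18 = 1, and ∂_2 has invariant factor 2 > 1, so H_1 = Z ⊕ Z_2.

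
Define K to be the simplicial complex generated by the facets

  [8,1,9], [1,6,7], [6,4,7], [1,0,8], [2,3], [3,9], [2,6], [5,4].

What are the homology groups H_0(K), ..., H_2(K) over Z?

K has 10 vertices, 14 edges, 4 triangles.
rank ∂_0 = 0, rank ∂_1 = 9 ⇒ b_0 = 10 − 0 − 9 = 1; all invariant factors of ∂_1 are 1 so no torsion. So H_0 ≅ Z.
rank ∂_1 = 9, rank ∂_2 = 4 ⇒ b_1 = 14 − 9 − 4 = 1; all invariant factors of ∂_2 are 1 so no torsion. So H_1 ≅ Z.
rank ∂_2 = 4, rank ∂_3 = 0 ⇒ b_2 = 4 − 4 − 0 = 0. So H_2 ≅ 0.

H_0 ≅ Z,  H_1 ≅ Z,  H_2 = 0.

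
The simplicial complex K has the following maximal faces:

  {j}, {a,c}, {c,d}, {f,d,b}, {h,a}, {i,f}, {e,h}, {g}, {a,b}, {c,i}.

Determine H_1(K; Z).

H_1 ≅ Z^2.

We work with the vertex ordering a < b < c < d < e < f < g < h < i < j. The simplices of K, each written with vertices in increasing order, are:

  0-simplices (10): a, b, c, d, e, f, g, h, i, j
  1-simplices (10): ab, ac, ah, bd, bf, cd, ci, df, eh, fi
  2-simplices (1): bdf

giving chain groups C_0 ≅ Z^10, C_1 ≅ Z^10, C_2 ≅ Z^1.

∂_1: C_1 → C_0 maps an edge to its endpoints' difference, ∂[p,q] = q − p. For instance
  ∂df = f − d.
This gives a 10×10 integer matrix of rank 7; reducing to Smith normal form yields diagonal entries (1,1,1,1,1,1,1).

∂_2: C_2 → C_1 maps a triangle to the signed sum of its edges. For instance
  ∂bdf = df − bf + bd.
The resulting 10×1 matrix has rank 1, and its Smith normal form has invariant factors (1).

Reading off H_k = ker ∂_k / im ∂_{k+1}:

  H_1: rank ker ∂_1 − rank ∂_2 = (10 − 7) − 1 = 2, and the invariant factors of ∂_2 are all 1, so H_1 = Z^2.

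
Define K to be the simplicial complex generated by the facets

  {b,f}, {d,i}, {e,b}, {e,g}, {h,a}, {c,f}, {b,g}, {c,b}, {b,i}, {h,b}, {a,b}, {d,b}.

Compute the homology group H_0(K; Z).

H_0 ≅ Z.

Order the vertices as a < b < c < d < e < f < g < h < i. Listing each simplex with vertices in this order, K has dimension 1 with simplices:

  0-simplices (9): a, b, c, d, e, f, g, h, i
  1-simplices (12): ab, ah, bc, bd, be, bf, bg, bh, bi, cf, di, eg

Hence C_0 ≅ Z^9, C_1 ≅ Z^12.

Boundary ∂_1: C_1 → C_0 is given by ∂[p,q] = [q] − [p].
As a 9×12 matrix over Z this has rank 8, with invariant factors (1,1,1,1,1,1,1,1).

Computing H_k = (kernel of ∂_k) / (image of ∂_{k+1}):

  H_0: rank C_0 − rank ∂_1 = 9 − 8 = 1, and the invariant factors of ∂_1 are all 1, so H_0 ≅ Z.

(K is a triangulation of a wedge of 4 circles.)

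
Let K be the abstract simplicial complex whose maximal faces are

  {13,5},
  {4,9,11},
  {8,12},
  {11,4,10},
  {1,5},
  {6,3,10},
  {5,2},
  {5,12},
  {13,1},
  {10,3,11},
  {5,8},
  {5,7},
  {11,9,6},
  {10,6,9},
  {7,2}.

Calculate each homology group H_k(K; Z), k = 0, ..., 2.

Fix the vertex order 1 < 2 < 3 < 4 < 5 < 6 < 7 < 8 < 9 < 10 < 11 < 12 < 13 and write every simplex with vertices in increasing order. Then dim K = 2 and the simplices of K are:

  0-simplices (13): [1], [2], [3], [4], [5], [6], [7], [8], [9], [10], [11], [12], [13]
  1-simplices (21): [1,5], [1,13], [2,5], [2,7], [3,6], [3,10], [3,11], [4,9], [4,10], [4,11], [5,7], [5,8], [5,12], [5,13], [6,9], [6,10], [6,11], [8,12], [9,10], [9,11], [10,11]
  2-simplices (6): [3,6,10], [3,10,11], [4,9,11], [4,10,11], [6,9,10], [6,9,11]

so the chain groups are C_0 ≅ Z^13, C_1 ≅ Z^21, C_2 ≅ Z^6.

∂_1: C_1 → C_0 maps an edge to its endpoints' difference, ∂[p,q] = q − p. For instance
  ∂[5,13] = [13] − [5].
This gives a 13×21 integer matrix of rank 11; reducing to Smith normal form yields diagonal entries (1,1,1,1,1,1,1,1,1,1,1).

Boundary ∂_2: C_2 → C_1 acts by ∂[p,q,r] = [q,r] − [p,r] + [p,q]. For instance
  ∂[6,9,10] = [9,10] − [6,10] + [6,9],
  ∂[6,9,11] = [9,11] − [6,11] + [6,9].
The 21×6 boundary matrix has rank 6 and Smith normal form diag(1,1,1,1,1,1).

Computing H_k = (kernel of ∂_k) / (image of ∂_{k+1}):

  H_0: rank C_0 − rank ∂_1 = 13 − 11 = 2, and the invariant factors of ∂_1 are all 1, so H_0 ≅ Z^2.
  H_1: rank ker ∂_1 − rank ∂_2 = (21 − 11) − 6 = 4, and the invariant factors of ∂_2 are all 1, so H_1 ≅ Z^4.
  H_2: rank ker ∂_2 − rank ∂_3 = (6 − 6) − 0 = 0, and there is no ∂_3, so H_2 ≅ 0.

H_0 ≅ Z^2,  H_1 ≅ Z^4,  H_2 = 0.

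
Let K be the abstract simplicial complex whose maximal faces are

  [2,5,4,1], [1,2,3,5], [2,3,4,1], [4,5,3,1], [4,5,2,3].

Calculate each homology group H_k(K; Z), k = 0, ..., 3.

H_0 ≅ Z,  H_1 = 0,  H_2 = 0,  H_3 ≅ Z.

Order the vertices as 1 < 2 < 3 < 4 < 5. Listing each simplex with vertices in this order, K has dimension 3 with simplices:

  0-simplices (5): [1], [2], [3], [4], [5]
  1-simplices (10): [1,2], [1,3], [1,4], [1,5], [2,3], [2,4], [2,5], [3,4], [3,5], [4,5]
  2-simplices (10): [1,2,3], [1,2,4], [1,2,5], [1,3,4], [1,3,5], [1,4,5], [2,3,4], [2,3,5], [2,4,5], [3,4,5]
  3-simplices (5): [1,2,3,4], [1,2,3,5], [1,2,4,5], [1,3,4,5], [2,3,4,5]

so the chain groups are C_0 ≅ Z^5, C_1 ≅ Z^10, C_2 ≅ Z^10, C_3 ≅ Z^5.

The boundary map ∂_1: C_1 → C_0 maps an edge to its endpoints' difference, ∂[p,q] = q − p. For instance
  ∂[3,4] = [4] − [3].
This gives a 5×10 integer matrix of rank 4; reducing to Smith normal form yields diagonal entries (1,1,1,1).

∂_2: C_2 → C_1 acts by ∂[p,q,r] = [q,r] − [p,r] + [p,q]. For instance
  ∂[2,4,5] = [4,5] − [2,5] + [2,4],
  ∂[2,3,5] = [3,5] − [2,5] + [2,3].
The 10×10 boundary matrix has rank 6 and Smith normal form diag(1,1,1,1,1,1).

∂_3: C_3 → C_2 sends each 3-simplex σ to the alternating sum Σ_i (−1)^i (σ with its i-th vertex removed). For instance
  ∂[1,2,4,5] = [2,4,5] − [1,4,5] + [1,2,5] − [1,2,4],
  ∂[2,3,4,5] = [3,4,5] − [2,4,5] + [2,3,5] − [2,3,4].
This gives a 10×5 integer matrix of rank 4; reducing to Smith normal form yields diagonal entries (1,1,1,1).

Computing H_k = (kernel of ∂_k) / (image of ∂_{k+1}):

  H_0: rank C_0 − rank ∂_1 = 5 − 4 = 1, and the invariant factors of ∂_1 are all 1, so H_0 ≅ Z.
  H_1: rank ker ∂_1 − rank ∂_2 = (10 − 4) − 6 = 0, and the invariant factors of ∂_2 are all 1, so H_1 ≅ 0.
  H_2: rank ker ∂_2 − rank ∂_3 = (10 − 6) − 4 = 0, and the invariant factors of ∂_3 are all 1, so H_2 ≅ 0.
  H_3: rank ker ∂_3 − rank ∂_4 = (5 − 4) − 0 = 1, and there is no ∂_4, so H_3 ≅ Z.

As a check, the Euler characteristic is 5 − 10 + 10 − 5 = 0, which agrees with 1 − 0 + 0 − 1 = 0.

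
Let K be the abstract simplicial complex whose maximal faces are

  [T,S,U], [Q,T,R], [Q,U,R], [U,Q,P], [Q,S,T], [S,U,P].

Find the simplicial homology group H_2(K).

Take the total order P < Q < R < S < T < U on the vertex set. Then K (dimension 2) consists of the simplices:

  0-simplices (6): P, Q, R, S, T, U
  1-simplices (12): PQ, PS, PU, QR, QS, QT, QU, RT, RU, ST, SU, TU
  2-simplices (6): PQU, PSU, QRT, QRU, QST, STU

so the chain groups are C_0 ≅ Z^6, C_1 ≅ Z^12, C_2 ≅ Z^6.

Boundary ∂_1: C_1 → C_0 sends each edge [p,q] (with p < q) to q − p. For instance
  ∂QT = T − Q.
This gives a 6×12 integer matrix of rank 5; reducing to Smith normal form yields diagonal entries (1,1,1,1,1).

∂_2: C_2 → C_1 acts by ∂[p,q,r] = [q,r] − [p,r] + [p,q]. For instance
  ∂STU = TU − SU + ST,
  ∂QRU = RU − QU + QR.
The resulting 12×6 matrix has rank 6, and its Smith normal form has invariant factors (1,1,1,1,1,1).

Computing H_k = (kernel of ∂_k) / (image of ∂_{k+1}):

  H_2: rank ker ∂_2 − rank ∂_3 = (6 − 6) − 0 = 0, and there is no ∂_3, so H_2 = 0.

(K is a triangulation of the cylinder S^1 x I.)

H_2 ≅ 0.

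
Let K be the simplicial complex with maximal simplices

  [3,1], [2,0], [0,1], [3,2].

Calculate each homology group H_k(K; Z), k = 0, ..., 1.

H_0 = Z,  H_1 = Z.

Order the vertices as 0 < 1 < 2 < 3. Listing each simplex with vertices in this order, K has dimension 1 with simplices:

  0-simplices (4): [0], [1], [2], [3]
  1-simplices (4): [0,1], [0,2], [1,3], [2,3]

Hence C_0 ≅ Z^4, C_1 ≅ Z^4.

Boundary ∂_1: C_1 → C_0 sends each edge [p,q] (with p < q) to q − p. For instance
  ∂[2,3] = [3] − [2].
The 4×4 boundary matrix has rank 3 and Smith normal form diag(1,1,1).

Computing H_k = (kernel of ∂_k) / (image of ∂_{k+1}):

  H_0: rank C_0 − rank ∂_1 = 4 − 3 = 1, and the invariant factors of ∂_1 are all 1, so H_0 ≅ Z.
  H_1: rank ker ∂_1 − rank ∂_2 = (4 − 3) − 0 = 1, and there is no ∂_2, so H_1 ≅ Z.

As a check, the Euler characteristic is 4 − 4 = 0, which agrees with 1 − 1 = 0.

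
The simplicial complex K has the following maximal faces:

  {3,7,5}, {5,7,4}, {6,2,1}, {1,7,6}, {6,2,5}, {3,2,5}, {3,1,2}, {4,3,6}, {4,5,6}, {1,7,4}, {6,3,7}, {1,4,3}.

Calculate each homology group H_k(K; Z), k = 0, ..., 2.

We work with the vertex ordering 1 < 2 < 3 < 4 < 5 < 6 < 7. The simplices of K, each written with vertices in increasing order, are:

  0-simplices (7): [1], [2], [3], [4], [5], [6], [7]
  1-simplices (18): [1,2], [1,3], [1,4], [1,6], [1,7], [2,3], [2,5], [2,6], [3,4], [3,5], [3,6], [3,7], [4,5], [4,6], [4,7], [5,6], [5,7], [6,7]
  2-simplices (12): [1,2,3], [1,2,6], [1,3,4], [1,4,7], [1,6,7], [2,3,5], [2,5,6], [3,4,6], [3,5,7], [3,6,7], [4,5,6], [4,5,7]

giving chain groups C_0 ≅ Z^7, C_1 ≅ Z^18, C_2 ≅ Z^12.

∂_1: C_1 → C_0 is given by ∂[p,q] = [q] − [p]. For instance
  ∂[6,7] = [7] − [6].
As a 7×18 matrix over Z this has rank 6, with invariant factors (1,1,1,1,1,1).

Boundary ∂_2: C_2 → C_1 maps a triangle to the signed sum of its edges. For instance
  ∂[1,2,6] = [2,6] − [1,6] + [1,2],
  ∂[1,2,3] = [2,3] − [1,3] + [1,2].
This gives a 18×12 integer matrix of rank 12; reducing to Smith normal form yields diagonal entries (1,1,1,1,1,1,1,1,1,1,1,2).

Reading off H_k = ker ∂_k / im ∂_{k+1}:

  H_0: rank C_0 − rank ∂_1 = 7 − 6 = 1, and the invariant factors of ∂_1 are all 1, so H_0 ≅ Z.
  H_1: rank ker ∂_1 − rank ∂_2 = (18 − 6) − 12 = 0, and ∂_2 has invariant factor 2 > 1, so H_1 ≅ Z_2.
  H_2: rank ker ∂_2 − rank ∂_3 = (12 − 12) − 0 = 0, and there is no ∂_3, so H_2 ≅ 0.

H_0 = Z,  H_1 = Z_2,  H_2 = 0.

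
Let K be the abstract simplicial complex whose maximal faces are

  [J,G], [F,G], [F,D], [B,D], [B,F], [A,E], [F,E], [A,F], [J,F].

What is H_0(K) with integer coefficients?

We work with the vertex ordering A < B < D < E < F < G < J. The simplices of K, each written with vertices in increasing order, are:

  0-simplices (7): A, B, D, E, F, G, J
  1-simplices (9): AE, AF, BD, BF, DF, EF, FG, FJ, GJ

so the chain groups are C_0 ≅ Z^7, C_1 ≅ Z^9.

∂_1: C_1 → C_0 sends each edge [p,q] (with p < q) to q − p. For instance
  ∂BD = D − B.
This gives a 7×9 integer matrix of rank 6; reducing to Smith normal form yields diagonal entries (1,1,1,1,1,1).

Now H_k = ker ∂_k / im ∂_{k+1}, so:

  H_0: rank C_0 − rank ∂_1 = 7 − 6 = 1, and the invariant factors of ∂_1 are all 1, so H_0 ≅ Z.

(K is a triangulation of a wedge of 3 circles.)

H_0 = Z.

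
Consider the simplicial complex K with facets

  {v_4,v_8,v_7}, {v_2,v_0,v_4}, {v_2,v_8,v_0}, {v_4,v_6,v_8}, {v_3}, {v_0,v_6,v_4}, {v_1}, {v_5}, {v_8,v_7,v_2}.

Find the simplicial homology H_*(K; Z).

Fix the vertex order v_0 < v_1 < v_2 < v_3 < v_4 < v_5 < v_6 < v_7 < v_8 and write every simplex with vertices in increasing order. Then dim K = 2 and the simplices of K are:

  0-simplices (9): [v_0], [v_1], [v_2], [v_3], [v_4], [v_5], [v_6], [v_7], [v_8]
  1-simplices (12): [v_0,v_2], [v_0,v_4], [v_0,v_6], [v_0,v_8], [v_2,v_4], [v_2,v_7], [v_2,v_8], [v_4,v_6], [v_4,v_7], [v_4,v_8], [v_6,v_8], [v_7,v_8]
  2-simplices (6): [v_0,v_2,v_4], [v_0,v_2,v_8], [v_0,v_4,v_6], [v_2,v_7,v_8], [v_4,v_6,v_8], [v_4,v_7,v_8]

Hence C_0 ≅ Z^9, C_1 ≅ Z^12, C_2 ≅ Z^6.

∂_1: C_1 → C_0 sends each edge [p,q] (with p < q) to q − p. For instance
  ∂[v_4,v_8] = [v_8] − [v_4].
As a 9×12 matrix over Z this has rank 5, with invariant factors (1,1,1,1,1).

The boundary map ∂_2: C_2 → C_1 maps a triangle to the signed sum of its edges. For instance
  ∂[v_0,v_2,v_4] = [v_2,v_4] − [v_0,v_4] + [v_0,v_2],
  ∂[v_4,v_6,v_8] = [v_6,v_8] − [v_4,v_8] + [v_4,v_6].
The 12×6 boundary matrix has rank 6 and Smith normal form diag(1,1,1,1,1,1).

Now H_k = ker ∂_k / im ∂_{k+1}, so:

  H_0: rank C_0 − rank ∂_1 = 9 − 5 = 4, and the invariant factors of ∂_1 are all 1, so H_0 ≅ Z^4.
  H_1: rank ker ∂_1 − rank ∂_2 = (12 − 5) − 6 = 1, and the invariant factors of ∂_2 are all 1, so H_1 ≅ Z.
  H_2: rank ker ∂_2 − rank ∂_3 = (6 − 6) − 0 = 0, and there is no ∂_3, so H_2 ≅ 0.

H_0 = Z^4,  H_1 = Z,  H_2 = 0.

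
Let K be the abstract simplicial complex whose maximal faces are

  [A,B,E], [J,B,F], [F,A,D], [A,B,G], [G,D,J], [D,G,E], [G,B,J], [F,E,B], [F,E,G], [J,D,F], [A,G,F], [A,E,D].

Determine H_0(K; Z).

Take the total order A < B < D < E < F < G < J on the vertex set. Then K (dimension 2) consists of the simplices:

  0-simplices (7): A, B, D, E, F, G, J
  1-simplices (18): AB, AD, AE, AF, AG, BE, BF, BG, BJ, DE, DF, DG, DJ, EF, EG, FG, FJ, GJ
  2-simplices (12): ABE, ABG, ADE, ADF, AFG, BEF, BFJ, BGJ, DEG, DFJ, DGJ, EFG

so the chain groups are C_0 ≅ Z^7, C_1 ≅ Z^18, C_2 ≅ Z^12.

∂_1: C_1 → C_0 sends each edge [p,q] (with p < q) to q − p. For instance
  ∂AF = F − A.
The 7×18 boundary matrix has rank 6 and Smith normal form diag(1,1,1,1,1,1).

∂_2: C_2 → C_1 maps a triangle to the signed sum of its edges. For instance
  ∂DGJ = GJ − DJ + DG,
  ∂ADF = DF − AF + AD.
As a 18×12 matrix over Z this has rank 12, with invariant factors (1,1,1,1,1,1,1,1,1,1,1,2).

Computing H_k = (kernel of ∂_k) / (image of ∂_{k+1}):

  H_0: rank C_0 − rank ∂_1 = 7 − 6 = 1, and the invariant factors of ∂_1 are all 1, so H_0 ≅ Z.

(K is a triangulation of the real projective plane RP^2.)

H_0 = Z.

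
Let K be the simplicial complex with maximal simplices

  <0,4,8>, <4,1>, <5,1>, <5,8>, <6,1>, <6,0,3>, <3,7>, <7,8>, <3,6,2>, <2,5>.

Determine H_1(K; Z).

K has 9 vertices, 15 edges, 3 triangles.
rank ∂_1 = 8, rank ∂_2 = 3 ⇒ b_1 = 15 − 8 − 3 = 4; all invariant factors of ∂_2 are 1 so no torsion. So H_1 ≅ Z^4.

H_1 = Z^4.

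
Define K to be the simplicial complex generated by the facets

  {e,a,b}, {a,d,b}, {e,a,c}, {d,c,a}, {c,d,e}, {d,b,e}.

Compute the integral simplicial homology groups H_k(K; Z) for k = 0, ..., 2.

H_0 = Z,  H_1 = 0,  H_2 = Z.

Take the total order a < b < c < d < e on the vertex set. Then K (dimension 2) consists of the simplices:

  0-simplices (5): a, b, c, d, e
  1-simplices (9): ab, ac, ad, ae, bd, be, cd, ce, de
  2-simplices (6): abd, abe, acd, ace, bde, cde

Hence C_0 ≅ Z^5, C_1 ≅ Z^9, C_2 ≅ Z^6.

The boundary map ∂_1: C_1 → C_0 sends each edge [p,q] (with p < q) to q − p. For instance
  ∂be = e − b.
As a 5×9 matrix over Z this has rank 4, with invariant factors (1,1,1,1).

The boundary map ∂_2: C_2 → C_1 acts by ∂[p,q,r] = [q,r] − [p,r] + [p,q]. For instance
  ∂cde = de − ce + cd,
  ∂bde = de − be + bd.
As a 9×6 matrix over Z this has rank 5, with invariant factors (1,1,1,1,1).

From H_k ≅ ker(∂_k) / im(∂_{k+1}) we obtain:

  H_0: rank C_0 − rank ∂_1 = 5 − 4 = 1, and the invariant factors of ∂_1 are all 1, so H_0 ≅ Z.
  H_1: rank ker ∂_1 − rank ∂_2 = (9 − 4) − 5 = 0, and the invariant factors of ∂_2 are all 1, so H_1 ≅ 0.
  H_2: rank ker ∂_2 − rank ∂_3 = (6 − 5) − 0 = 1, and there is no ∂_3, so H_2 ≅ Z.

(K is a triangulation of the 2-sphere S^2.)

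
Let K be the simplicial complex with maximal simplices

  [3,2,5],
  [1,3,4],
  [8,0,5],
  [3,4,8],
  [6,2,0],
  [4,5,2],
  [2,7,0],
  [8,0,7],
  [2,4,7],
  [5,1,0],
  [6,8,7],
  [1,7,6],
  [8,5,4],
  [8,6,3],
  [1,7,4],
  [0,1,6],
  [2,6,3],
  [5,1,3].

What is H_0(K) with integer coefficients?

Take the total order 0 < 1 < 2 < 3 < 4 < 5 < 6 < 7 < 8 on the vertex set. Then K (dimension 2) consists of the simplices:

  0-simplices (9): [0], [1], [2], [3], [4], [5], [6], [7], [8]
  1-simplices (27): (27 of them)
  2-simplices (18): [0,1,5], [0,1,6], [0,2,6], [0,2,7], [0,5,8], [0,7,8], [1,3,4], [1,3,5], [1,4,7], [1,6,7], [2,3,5], [2,3,6], [2,4,5], [2,4,7], [3,4,8], [3,6,8], [4,5,8], [6,7,8]

giving chain groups C_0 ≅ Z^9, C_1 ≅ Z^27, C_2 ≅ Z^18.

The boundary map ∂_1: C_1 → C_0 is given by ∂[p,q] = [q] − [p].
The resulting 9×27 matrix has rank 8, and its Smith normal form has invariant factors (1,1,1,1,1,1,1,1).

Boundary ∂_2: C_2 → C_1 sends each 2-simplex [p,q,r] to [q,r] − [p,r] + [p,q]. For instance
  ∂[0,2,6] = [2,6] − [0,6] + [0,2],
  ∂[3,4,8] = [4,8] − [3,8] + [3,4].
As a 27×18 matrix over Z this has rank 18, with invariant factors (1,1,1,1,1,1,1,1,1,1,1,1,1,1,1,1,1,2).

Now H_k = ker ∂_k / im ∂_{k+1}, so:

  H_0: rank C_0 − rank ∂_1 = 9 − 8 = 1, and the invariant factors of ∂_1 are all 1, so H_0 = Z.

H_0 ≅ Z.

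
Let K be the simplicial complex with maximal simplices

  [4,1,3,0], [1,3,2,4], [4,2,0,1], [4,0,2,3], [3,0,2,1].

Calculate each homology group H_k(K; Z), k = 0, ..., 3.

Take the total order 0 < 1 < 2 < 3 < 4 on the vertex set. Then K (dimension 3) consists of the simplices:

  0-simplices (5): [0], [1], [2], [3], [4]
  1-simplices (10): [0,1], [0,2], [0,3], [0,4], [1,2], [1,3], [1,4], [2,3], [2,4], [3,4]
  2-simplices (10): [0,1,2], [0,1,3], [0,1,4], [0,2,3], [0,2,4], [0,3,4], [1,2,3], [1,2,4], [1,3,4], [2,3,4]
  3-simplices (5): [0,1,2,3], [0,1,2,4], [0,1,3,4], [0,2,3,4], [1,2,3,4]

giving chain groups C_0 ≅ Z^5, C_1 ≅ Z^10, C_2 ≅ Z^10, C_3 ≅ Z^5.

∂_1: C_1 → C_0 is given by ∂[p,q] = [q] − [p].
The 5×10 boundary matrix has rank 4 and Smith normal form diag(1,1,1,1).

Boundary ∂_2: C_2 → C_1 acts by ∂[p,q,r] = [q,r] − [p,r] + [p,q]. For instance
  ∂[0,1,2] = [1,2] − [0,2] + [0,1],
  ∂[0,1,4] = [1,4] − [0,4] + [0,1].
The 10×10 boundary matrix has rank 6 and Smith normal form diag(1,1,1,1,1,1).

∂_3: C_3 → C_2 sends each 3-simplex σ to the alternating sum Σ_i (−1)^i (σ with its i-th vertex removed). For instance
  ∂[0,1,3,4] = [1,3,4] − [0,3,4] + [0,1,4] − [0,1,3],
  ∂[0,2,3,4] = [2,3,4] − [0,3,4] + [0,2,4] − [0,2,3].
This gives a 10×5 integer matrix of rank 4; reducing to Smith normal form yields diagonal entries (1,1,1,1).

From H_k ≅ ker(∂_k) / im(∂_{k+1}) we obtain:

  H_0: rank C_0 − rank ∂_1 = 5 − 4 = 1, and the invariant factors of ∂_1 are all 1, so H_0 = Z.
  H_1: rank ker ∂_1 − rank ∂_2 = (10 − 4) − 6 = 0, and the invariant factors of ∂_2 are all 1, so H_1 = 0.
  H_2: rank ker ∂_2 − rank ∂_3 = (10 − 6) − 4 = 0, and the invariant factors of ∂_3 are all 1, so H_2 = 0.
  H_3: rank ker ∂_3 − rank ∂_4 = (5 − 4) − 0 = 1, and there is no ∂_4, so H_3 = Z.

As a check, the Euler characteristic is 5 − 10 + 10 − 5 = 0, which agrees with 1 − 0 + 0 − 1 = 0.
(K is a triangulation of the 3-sphere S^3.)

H_0 ≅ Z,  H_1 = 0,  H_2 = 0,  H_3 ≅ Z.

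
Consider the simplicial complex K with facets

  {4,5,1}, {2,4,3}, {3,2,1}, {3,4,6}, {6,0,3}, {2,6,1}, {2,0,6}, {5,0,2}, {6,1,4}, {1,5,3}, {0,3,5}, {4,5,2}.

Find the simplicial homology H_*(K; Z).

Take the total order 0 < 1 < 2 < 3 < 4 < 5 < 6 on the vertex set. Then K (dimension 2) consists of the simplices:

  0-simplices (7): [0], [1], [2], [3], [4], [5], [6]
  1-simplices (18): [0,2], [0,3], [0,5], [0,6], [1,2], [1,3], [1,4], [1,5], [1,6], [2,3], [2,4], [2,5], [2,6], [3,4], [3,5], [3,6], [4,5], [4,6]
  2-simplices (12): [0,2,5], [0,2,6], [0,3,5], [0,3,6], [1,2,3], [1,2,6], [1,3,5], [1,4,5], [1,4,6], [2,3,4], [2,4,5], [3,4,6]

Hence C_0 ≅ Z^7, C_1 ≅ Z^18, C_2 ≅ Z^12.

∂_1: C_1 → C_0 is given by ∂[p,q] = [q] − [p]. For instance
  ∂[1,3] = [3] − [1].
The 7×18 boundary matrix has rank 6 and Smith normal form diag(1,1,1,1,1,1).

The boundary map ∂_2: C_2 → C_1 maps a triangle to the signed sum of its edges. For instance
  ∂[2,3,4] = [3,4] − [2,4] + [2,3],
  ∂[0,3,5] = [3,5] − [0,5] + [0,3].
As a 18×12 matrix over Z this has rank 12, with invariant factors (1,1,1,1,1,1,1,1,1,1,1,2).

Reading off H_k = ker ∂_k / im ∂_{k+1}:

  H_0: rank C_0 − rank ∂_1 = 7 − 6 = 1, and the invariant factors of ∂_1 are all 1, so H_0 = Z.
  H_1: rank ker ∂_1 − rank ∂_2 = (18 − 6) − 12 = 0, and ∂_2 has invariant factor 2 > 1, so H_1 = Z/2Z.
  H_2: rank ker ∂_2 − rank ∂_3 = (12 − 12) − 0 = 0, and there is no ∂_3, so H_2 = 0.

As a check, the Euler characteristic is 7 − 18 + 12 = 1, which agrees with 1 − 0 + 0 = 1.
(K is a triangulation of the real projective plane RP^2.)

H_0 = Z,  H_1 = Z/2Z,  H_2 = 0.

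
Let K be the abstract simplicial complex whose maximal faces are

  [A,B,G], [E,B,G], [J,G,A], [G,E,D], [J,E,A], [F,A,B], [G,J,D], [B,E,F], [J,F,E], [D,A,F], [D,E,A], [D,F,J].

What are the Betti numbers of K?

b_0 = 1, b_1 = 0, b_2 = 0.

K has 7 vertices, 18 edges, 12 triangles.
rank ∂_0 = 0, rank ∂_1 = 6 ⇒ b_0 = 7 − 0 − 6 = 1; all invariant factors of ∂_1 are 1 so no torsion. So H_0 = Z.
rank ∂_1 = 6, rank ∂_2 = 12 ⇒ b_1 = 18 − 6 − 12 = 0; ∂_2 has invariant factor(s) [2] giving torsion. So H_1 = Z/2.
rank ∂_2 = 12, rank ∂_3 = 0 ⇒ b_2 = 12 − 12 − 0 = 0. So H_2 = 0.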